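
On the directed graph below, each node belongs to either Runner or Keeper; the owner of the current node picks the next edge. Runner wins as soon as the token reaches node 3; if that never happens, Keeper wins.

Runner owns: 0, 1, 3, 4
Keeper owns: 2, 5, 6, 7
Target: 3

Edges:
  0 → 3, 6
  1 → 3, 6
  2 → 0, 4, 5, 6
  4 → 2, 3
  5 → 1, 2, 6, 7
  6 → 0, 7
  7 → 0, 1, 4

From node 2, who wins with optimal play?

A0 = {3}
A1: add {0, 1, 4} — 0 (Runner) has 0→3; 1 (Runner) has 1→3; 4 (Runner) has 4→3.
A2: add {7} — 7 (Keeper): all of {0, 1, 4} already in.
A3: add {6} — 6 (Keeper): all of {0, 7} already in.
A4 = A3; e.g. 2 (Keeper) can still go to 5. Fixed point.
2 never enters the attractor, so Keeper can avoid the target forever.

Keeper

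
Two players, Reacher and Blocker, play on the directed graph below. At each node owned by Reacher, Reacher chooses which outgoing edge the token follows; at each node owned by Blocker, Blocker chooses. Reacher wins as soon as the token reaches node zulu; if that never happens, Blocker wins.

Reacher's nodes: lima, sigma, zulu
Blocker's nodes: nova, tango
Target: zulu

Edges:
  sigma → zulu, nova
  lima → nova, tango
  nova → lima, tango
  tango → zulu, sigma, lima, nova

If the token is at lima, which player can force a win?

Blocker

A0 = {zulu}
A1: add {sigma} — sigma (Reacher) has sigma→zulu.
A2 = A1; e.g. lima (Reacher) has no edge into A1. Fixed point.
lima never enters the attractor, so Blocker can avoid the target forever.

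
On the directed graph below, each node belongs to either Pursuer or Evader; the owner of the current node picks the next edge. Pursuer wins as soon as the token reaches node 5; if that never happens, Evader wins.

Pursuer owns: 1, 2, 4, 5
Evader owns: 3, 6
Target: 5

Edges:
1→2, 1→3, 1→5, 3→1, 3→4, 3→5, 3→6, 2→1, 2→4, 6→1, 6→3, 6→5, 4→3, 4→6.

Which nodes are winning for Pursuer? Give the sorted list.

A0 = {5}
A1: add {1} — 1 (Pursuer) has 1→5.
A2: add {2} — 2 (Pursuer) has 2→1.
A3 = A2; e.g. 3 (Evader) can still go to 4. Fixed point.
Pursuer's winning region = {1, 2, 5}.

1, 2, 5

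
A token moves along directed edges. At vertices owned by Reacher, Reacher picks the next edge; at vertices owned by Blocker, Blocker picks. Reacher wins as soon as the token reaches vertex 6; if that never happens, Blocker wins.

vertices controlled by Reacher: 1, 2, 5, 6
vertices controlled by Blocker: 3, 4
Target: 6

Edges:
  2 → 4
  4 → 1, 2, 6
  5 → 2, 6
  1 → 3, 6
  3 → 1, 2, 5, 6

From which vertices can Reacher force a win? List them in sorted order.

1, 5, 6

A0 = {6}
A1: add {1, 5} — 1 (Reacher) has 1→6; 5 (Reacher) has 5→6.
A2 = A1; e.g. 2 (Reacher) has no edge into A1. Fixed point.
Reacher's winning region = {1, 5, 6}.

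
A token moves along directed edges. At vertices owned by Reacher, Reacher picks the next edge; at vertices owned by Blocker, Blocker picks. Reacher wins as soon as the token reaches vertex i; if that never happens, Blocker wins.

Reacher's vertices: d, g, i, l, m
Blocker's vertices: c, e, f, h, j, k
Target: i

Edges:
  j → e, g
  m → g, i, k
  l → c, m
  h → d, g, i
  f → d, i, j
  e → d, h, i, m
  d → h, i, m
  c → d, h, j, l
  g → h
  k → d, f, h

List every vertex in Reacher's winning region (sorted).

d, i, l, m

A0 = {i}
A1: add {d, m} — d (Reacher) has d→i; m (Reacher) has m→i.
A2: add {l} — l (Reacher) has l→m.
A3 = A2; e.g. c (Blocker) can still go to h. Fixed point.
Reacher's winning region = {d, i, l, m}.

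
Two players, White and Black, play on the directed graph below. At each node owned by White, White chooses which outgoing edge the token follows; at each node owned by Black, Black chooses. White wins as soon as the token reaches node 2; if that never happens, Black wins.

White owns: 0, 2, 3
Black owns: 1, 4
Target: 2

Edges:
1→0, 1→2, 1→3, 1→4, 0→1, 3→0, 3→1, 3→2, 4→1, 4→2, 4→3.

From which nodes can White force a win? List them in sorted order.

2, 3

A0 = {2}
A1: add {3} — 3 (White) has 3→2.
A2 = A1; e.g. 0 (White) has no edge into A1. Fixed point.
White's winning region = {2, 3}.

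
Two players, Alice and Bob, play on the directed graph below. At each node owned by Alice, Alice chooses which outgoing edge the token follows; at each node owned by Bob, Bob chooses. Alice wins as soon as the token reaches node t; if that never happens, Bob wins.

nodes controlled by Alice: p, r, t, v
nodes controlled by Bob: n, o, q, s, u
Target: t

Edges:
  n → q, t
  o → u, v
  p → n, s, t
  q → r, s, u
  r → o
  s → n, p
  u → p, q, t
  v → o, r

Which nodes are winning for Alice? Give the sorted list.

p, t

A0 = {t}
A1: add {p} — p (Alice) has p→t.
A2 = A1; e.g. n (Bob) can still go to q. Fixed point.
Alice's winning region = {p, t}.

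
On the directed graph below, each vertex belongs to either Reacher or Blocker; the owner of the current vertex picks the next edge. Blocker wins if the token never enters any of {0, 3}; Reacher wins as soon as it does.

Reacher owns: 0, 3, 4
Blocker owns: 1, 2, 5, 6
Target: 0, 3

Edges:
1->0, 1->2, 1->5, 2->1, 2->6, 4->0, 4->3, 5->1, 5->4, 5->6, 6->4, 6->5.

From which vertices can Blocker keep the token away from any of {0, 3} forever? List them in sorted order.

1, 2, 5, 6

A0 = {0, 3}
A1: add {4} — 4 (Reacher) has 4→0.
A2 = A1; e.g. 1 (Blocker) can still go to 2. Fixed point.
Reacher's attractor = {0, 3, 4}; Blocker avoids the target exactly from the complement.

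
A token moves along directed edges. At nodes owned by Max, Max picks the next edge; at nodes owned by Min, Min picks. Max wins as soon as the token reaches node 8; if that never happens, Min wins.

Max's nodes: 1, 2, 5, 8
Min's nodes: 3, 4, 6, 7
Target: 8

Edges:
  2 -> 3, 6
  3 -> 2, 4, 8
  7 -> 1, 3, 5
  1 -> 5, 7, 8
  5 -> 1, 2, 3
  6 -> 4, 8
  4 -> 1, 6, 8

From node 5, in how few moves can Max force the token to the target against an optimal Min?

2

A0 = {8}
A1: add {1} — 1 (Max) has 1→8.
A2: add {5} — 5 (Max) has 5→1.
A3 = A2; e.g. 2 (Max) has no edge into A2. Fixed point.
5 enters the attractor at level 2, so Max can force the target in 2 moves from there.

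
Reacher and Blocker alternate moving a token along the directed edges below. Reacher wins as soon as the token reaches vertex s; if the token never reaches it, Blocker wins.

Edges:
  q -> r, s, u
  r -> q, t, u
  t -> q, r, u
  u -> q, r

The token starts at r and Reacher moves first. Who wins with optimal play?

Blocker

Track states (vertex, player-to-move).
A0 = {(s,Reacher), (s,Blocker)}
A1: add {(q,Reacher)}.
A2 = A1; e.g. (q,Blocker) stays out. (r,Reacher) never enters ⇒ Blocker avoids the target.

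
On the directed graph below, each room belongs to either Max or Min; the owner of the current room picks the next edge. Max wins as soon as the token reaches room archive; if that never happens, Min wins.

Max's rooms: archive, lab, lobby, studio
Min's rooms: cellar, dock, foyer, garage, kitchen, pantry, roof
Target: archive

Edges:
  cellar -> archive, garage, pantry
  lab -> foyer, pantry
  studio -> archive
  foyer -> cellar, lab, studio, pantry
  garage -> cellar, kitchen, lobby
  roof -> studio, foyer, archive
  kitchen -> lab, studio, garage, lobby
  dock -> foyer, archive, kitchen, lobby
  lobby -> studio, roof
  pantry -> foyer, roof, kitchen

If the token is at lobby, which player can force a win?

A0 = {archive}
A1: add {studio} — studio (Max) has studio→archive.
A2: add {lobby} — lobby (Max) has lobby→studio.
A3 = A2; e.g. cellar (Min) can still go to garage. Fixed point.
lobby ∈ A2, so Max can force the target.

Max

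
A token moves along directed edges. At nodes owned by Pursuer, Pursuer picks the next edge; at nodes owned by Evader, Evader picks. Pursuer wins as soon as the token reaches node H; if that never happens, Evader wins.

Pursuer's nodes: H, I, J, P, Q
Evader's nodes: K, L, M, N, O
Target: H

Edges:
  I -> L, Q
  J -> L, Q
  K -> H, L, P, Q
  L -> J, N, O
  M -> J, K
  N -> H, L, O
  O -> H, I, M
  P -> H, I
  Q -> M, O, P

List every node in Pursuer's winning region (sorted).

A0 = {H}
A1: add {P} — P (Pursuer) has P→H.
A2: add {Q} — Q (Pursuer) has Q→P.
A3: add {I, J} — I (Pursuer) has I→Q; J (Pursuer) has J→Q.
A4 = A3; e.g. K (Evader) can still go to L. Fixed point.
Pursuer's winning region = {H, I, J, P, Q}.

H, I, J, P, Q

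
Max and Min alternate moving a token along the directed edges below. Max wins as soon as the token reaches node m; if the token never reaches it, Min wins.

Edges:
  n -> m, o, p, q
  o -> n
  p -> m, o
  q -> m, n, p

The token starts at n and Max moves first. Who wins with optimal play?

Max

Track states (vertex, player-to-move).
A0 = {(m,Max), (m,Min)}
A1: add {(n,Max), (p,Max), (q,Max)}.
(n,Max) ∈ A1 ⇒ Max forces the target.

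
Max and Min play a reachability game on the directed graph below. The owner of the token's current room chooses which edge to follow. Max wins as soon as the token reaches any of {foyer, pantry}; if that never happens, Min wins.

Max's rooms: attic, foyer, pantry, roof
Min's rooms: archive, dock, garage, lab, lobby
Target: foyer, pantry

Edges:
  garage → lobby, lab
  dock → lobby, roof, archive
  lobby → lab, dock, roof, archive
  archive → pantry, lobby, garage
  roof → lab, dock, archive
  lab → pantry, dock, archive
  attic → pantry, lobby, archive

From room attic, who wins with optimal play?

A0 = {foyer, pantry}
A1: add {attic} — attic (Max) has attic→pantry.
A2 = A1; e.g. lobby (Min) can still go to lab. Fixed point.
attic ∈ A1, so Max can force the target.

Max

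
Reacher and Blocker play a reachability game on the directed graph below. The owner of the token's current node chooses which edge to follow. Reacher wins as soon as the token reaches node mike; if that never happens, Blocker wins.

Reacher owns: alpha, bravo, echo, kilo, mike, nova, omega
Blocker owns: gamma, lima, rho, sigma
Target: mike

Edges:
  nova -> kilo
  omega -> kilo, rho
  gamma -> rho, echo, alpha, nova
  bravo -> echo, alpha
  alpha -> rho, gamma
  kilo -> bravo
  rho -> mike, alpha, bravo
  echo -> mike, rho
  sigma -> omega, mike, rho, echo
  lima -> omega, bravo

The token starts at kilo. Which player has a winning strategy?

Reacher

A0 = {mike}
A1: add {echo} — echo (Reacher) has echo→mike.
A2: add {bravo} — bravo (Reacher) has bravo→echo.
A3: add {kilo} — kilo (Reacher) has kilo→bravo.
kilo ∈ A3, so Reacher can force the target.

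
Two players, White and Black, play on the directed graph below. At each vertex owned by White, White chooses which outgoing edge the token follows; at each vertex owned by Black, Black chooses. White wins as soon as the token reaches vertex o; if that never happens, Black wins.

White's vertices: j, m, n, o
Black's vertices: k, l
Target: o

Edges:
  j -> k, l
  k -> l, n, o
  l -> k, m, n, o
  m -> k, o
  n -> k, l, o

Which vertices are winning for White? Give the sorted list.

A0 = {o}
A1: add {m, n} — m (White) has m→o; n (White) has n→o.
A2 = A1; e.g. j (White) has no edge into A1. Fixed point.
White's winning region = {m, n, o}.

m, n, o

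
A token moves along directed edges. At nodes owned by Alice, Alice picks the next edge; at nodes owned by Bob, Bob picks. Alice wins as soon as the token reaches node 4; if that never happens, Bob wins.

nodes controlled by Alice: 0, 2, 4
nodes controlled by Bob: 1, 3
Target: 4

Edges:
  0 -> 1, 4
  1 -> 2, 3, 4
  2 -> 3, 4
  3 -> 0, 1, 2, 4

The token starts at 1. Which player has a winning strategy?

Bob

A0 = {4}
A1: add {0, 2} — 0 (Alice) has 0→4; 2 (Alice) has 2→4.
A2 = A1; e.g. 1 (Bob) can still go to 3. Fixed point.
1 never enters the attractor, so Bob can avoid the target forever.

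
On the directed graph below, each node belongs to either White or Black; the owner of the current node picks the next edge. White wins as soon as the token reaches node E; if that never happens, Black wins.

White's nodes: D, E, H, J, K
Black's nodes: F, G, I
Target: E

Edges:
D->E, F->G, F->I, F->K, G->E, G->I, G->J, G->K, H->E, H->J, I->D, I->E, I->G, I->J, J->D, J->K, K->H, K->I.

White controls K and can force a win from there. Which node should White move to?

A0 = {E}
A1: add {D, H} — D (White) has D→E; H (White) has H→E.
A2: add {J, K} — J (White) has J→D; K (White) has K→H.
A3 = A2; e.g. F (Black) can still go to G. Fixed point.
From K, successor H is in the attractor (rank 1); the other successor I is not.

H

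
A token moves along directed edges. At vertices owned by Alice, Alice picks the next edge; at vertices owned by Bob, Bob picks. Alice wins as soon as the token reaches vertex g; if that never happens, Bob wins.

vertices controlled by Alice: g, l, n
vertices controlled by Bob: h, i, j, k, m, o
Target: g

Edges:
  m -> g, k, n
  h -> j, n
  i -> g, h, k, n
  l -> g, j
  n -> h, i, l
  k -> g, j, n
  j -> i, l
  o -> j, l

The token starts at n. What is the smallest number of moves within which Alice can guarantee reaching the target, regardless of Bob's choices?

A0 = {g}
A1: add {l} — l (Alice) has l→g.
A2: add {n} — n (Alice) has n→l.
A3 = A2; e.g. h (Bob) can still go to j. Fixed point.
n enters the attractor at level 2, so Alice can force the target in 2 moves from there.

2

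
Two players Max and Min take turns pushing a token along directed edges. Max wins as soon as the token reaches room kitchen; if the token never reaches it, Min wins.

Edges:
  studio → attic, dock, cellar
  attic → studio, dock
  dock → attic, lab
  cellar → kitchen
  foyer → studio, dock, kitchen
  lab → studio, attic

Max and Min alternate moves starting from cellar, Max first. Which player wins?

Track states (vertex, player-to-move).
A0 = {(kitchen,Max), (kitchen,Min)}
A1: add {(cellar,Max), (cellar,Min), (foyer,Max)}.
(cellar,Max) ∈ A1 ⇒ Max forces the target.

Max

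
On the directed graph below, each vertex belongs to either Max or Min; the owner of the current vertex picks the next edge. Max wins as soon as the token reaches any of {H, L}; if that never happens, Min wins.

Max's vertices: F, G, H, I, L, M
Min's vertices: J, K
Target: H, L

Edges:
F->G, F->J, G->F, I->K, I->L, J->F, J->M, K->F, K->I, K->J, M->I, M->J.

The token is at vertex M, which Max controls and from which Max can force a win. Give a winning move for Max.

A0 = {H, L}
A1: add {I} — I (Max) has I→L.
A2: add {M} — M (Max) has M→I.
A3 = A2; e.g. F (Max) has no edge into A2. Fixed point.
From M, successor I is in the attractor (rank 1); the other successor J is not.

I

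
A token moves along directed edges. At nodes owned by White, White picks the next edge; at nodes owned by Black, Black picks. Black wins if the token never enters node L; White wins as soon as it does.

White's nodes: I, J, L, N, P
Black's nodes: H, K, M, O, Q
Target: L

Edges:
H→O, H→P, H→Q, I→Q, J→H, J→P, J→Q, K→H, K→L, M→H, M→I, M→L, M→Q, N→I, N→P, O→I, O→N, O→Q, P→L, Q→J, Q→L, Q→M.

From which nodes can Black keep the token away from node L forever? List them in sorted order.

H, I, K, M, O, Q

A0 = {L}
A1: add {P} — P (White) has P→L.
A2: add {J, N} — J (White) has J→P; N (White) has N→P.
A3 = A2; e.g. H (Black) can still go to O. Fixed point.
White's attractor = {J, L, N, P}; Black avoids the target exactly from the complement.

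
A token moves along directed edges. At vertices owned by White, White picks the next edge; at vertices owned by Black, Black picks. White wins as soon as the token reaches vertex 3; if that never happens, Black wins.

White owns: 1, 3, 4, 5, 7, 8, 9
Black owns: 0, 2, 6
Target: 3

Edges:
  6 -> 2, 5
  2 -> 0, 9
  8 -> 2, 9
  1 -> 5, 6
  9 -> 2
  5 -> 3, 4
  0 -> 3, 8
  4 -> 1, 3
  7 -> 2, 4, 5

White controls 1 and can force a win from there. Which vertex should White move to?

A0 = {3}
A1: add {4, 5} — 4 (White) has 4→3; 5 (White) has 5→3.
A2: add {1, 7} — 1 (White) has 1→5; 7 (White) has 7→4.
A3 = A2; e.g. 0 (Black) can still go to 8. Fixed point.
From 1, successor 5 is in the attractor (rank 1); the other successor 6 is not.

5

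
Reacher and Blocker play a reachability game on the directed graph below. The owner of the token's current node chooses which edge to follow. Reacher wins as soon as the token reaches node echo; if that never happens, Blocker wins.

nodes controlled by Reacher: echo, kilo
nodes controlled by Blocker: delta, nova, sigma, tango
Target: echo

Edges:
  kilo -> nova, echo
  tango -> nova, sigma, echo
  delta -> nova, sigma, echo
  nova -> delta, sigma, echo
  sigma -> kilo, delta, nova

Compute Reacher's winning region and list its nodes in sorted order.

A0 = {echo}
A1: add {kilo} — kilo (Reacher) has kilo→echo.
A2 = A1; e.g. tango (Blocker) can still go to nova. Fixed point.
Reacher's winning region = {echo, kilo}.

echo, kilo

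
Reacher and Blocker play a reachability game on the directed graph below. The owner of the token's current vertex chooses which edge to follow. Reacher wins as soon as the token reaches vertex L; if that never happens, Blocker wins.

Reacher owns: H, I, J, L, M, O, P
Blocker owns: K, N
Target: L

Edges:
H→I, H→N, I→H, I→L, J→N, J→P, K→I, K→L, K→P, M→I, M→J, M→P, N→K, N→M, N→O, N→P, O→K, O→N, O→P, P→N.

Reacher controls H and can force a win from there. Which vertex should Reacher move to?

A0 = {L}
A1: add {I} — I (Reacher) has I→L.
A2: add {H, M} — H (Reacher) has H→I; M (Reacher) has M→I.
A3 = A2; e.g. J (Reacher) has no edge into A2. Fixed point.
From H, successor I is in the attractor (rank 1); the other successor N is not.

I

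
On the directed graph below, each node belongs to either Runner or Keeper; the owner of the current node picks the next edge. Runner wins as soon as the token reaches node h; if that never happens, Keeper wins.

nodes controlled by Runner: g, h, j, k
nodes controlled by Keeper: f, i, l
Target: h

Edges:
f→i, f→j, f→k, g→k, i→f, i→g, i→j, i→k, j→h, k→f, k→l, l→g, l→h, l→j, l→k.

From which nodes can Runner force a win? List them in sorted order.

A0 = {h}
A1: add {j} — j (Runner) has j→h.
A2 = A1; e.g. f (Keeper) can still go to i. Fixed point.
Runner's winning region = {h, j}.

h, j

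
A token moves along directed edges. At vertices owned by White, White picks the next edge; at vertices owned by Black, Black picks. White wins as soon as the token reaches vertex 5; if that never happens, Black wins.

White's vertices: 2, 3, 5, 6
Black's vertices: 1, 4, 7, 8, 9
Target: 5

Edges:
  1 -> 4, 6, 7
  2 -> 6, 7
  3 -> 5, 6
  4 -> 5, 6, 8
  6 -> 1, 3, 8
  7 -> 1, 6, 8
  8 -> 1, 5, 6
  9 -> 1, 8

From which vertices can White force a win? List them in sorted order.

A0 = {5}
A1: add {3} — 3 (White) has 3→5.
A2: add {6} — 6 (White) has 6→3.
A3: add {2} — 2 (White) has 2→6.
A4 = A3; e.g. 1 (Black) can still go to 4. Fixed point.
White's winning region = {2, 3, 5, 6}.

2, 3, 5, 6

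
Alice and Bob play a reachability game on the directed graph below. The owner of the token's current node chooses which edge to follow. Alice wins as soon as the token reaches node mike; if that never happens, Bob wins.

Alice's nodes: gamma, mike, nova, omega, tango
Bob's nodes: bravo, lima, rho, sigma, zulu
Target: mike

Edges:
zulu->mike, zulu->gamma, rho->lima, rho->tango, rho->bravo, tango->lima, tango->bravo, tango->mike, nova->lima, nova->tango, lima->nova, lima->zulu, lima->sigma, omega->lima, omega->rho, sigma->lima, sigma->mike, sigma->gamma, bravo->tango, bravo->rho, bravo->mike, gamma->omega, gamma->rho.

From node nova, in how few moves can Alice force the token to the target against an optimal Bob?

2

A0 = {mike}
A1: add {tango} — tango (Alice) has tango→mike.
A2: add {nova} — nova (Alice) has nova→tango.
A3 = A2; e.g. omega (Alice) has no edge into A2. Fixed point.
nova enters the attractor at level 2, so Alice can force the target in 2 moves from there.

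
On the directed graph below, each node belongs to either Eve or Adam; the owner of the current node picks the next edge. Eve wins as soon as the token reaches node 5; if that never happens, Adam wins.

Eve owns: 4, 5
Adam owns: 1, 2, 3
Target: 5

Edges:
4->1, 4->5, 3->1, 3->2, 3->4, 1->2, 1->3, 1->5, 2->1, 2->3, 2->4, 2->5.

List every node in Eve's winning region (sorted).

4, 5

A0 = {5}
A1: add {4} — 4 (Eve) has 4→5.
A2 = A1; e.g. 1 (Adam) can still go to 2. Fixed point.
Eve's winning region = {4, 5}.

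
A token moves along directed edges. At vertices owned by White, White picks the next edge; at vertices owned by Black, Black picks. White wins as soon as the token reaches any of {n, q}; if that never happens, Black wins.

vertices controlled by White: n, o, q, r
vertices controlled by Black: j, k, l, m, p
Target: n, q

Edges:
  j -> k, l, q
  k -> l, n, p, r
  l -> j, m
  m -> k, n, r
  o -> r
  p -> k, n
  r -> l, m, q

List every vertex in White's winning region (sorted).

A0 = {n, q}
A1: add {r} — r (White) has r→q.
A2: add {o} — o (White) has o→r.
A3 = A2; e.g. j (Black) can still go to k. Fixed point.
White's winning region = {n, o, q, r}.

n, o, q, r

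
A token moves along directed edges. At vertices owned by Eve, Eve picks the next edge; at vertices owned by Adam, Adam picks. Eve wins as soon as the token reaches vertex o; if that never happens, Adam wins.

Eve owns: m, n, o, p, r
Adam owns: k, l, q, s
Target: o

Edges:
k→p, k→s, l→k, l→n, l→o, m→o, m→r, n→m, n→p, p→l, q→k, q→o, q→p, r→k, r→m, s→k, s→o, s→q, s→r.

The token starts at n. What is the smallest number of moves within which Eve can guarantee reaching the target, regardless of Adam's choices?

2

A0 = {o}
A1: add {m} — m (Eve) has m→o.
A2: add {n, r} — n (Eve) has n→m; r (Eve) has r→m.
A3 = A2; e.g. k (Adam) can still go to p. Fixed point.
n enters the attractor at level 2, so Eve can force the target in 2 moves from there.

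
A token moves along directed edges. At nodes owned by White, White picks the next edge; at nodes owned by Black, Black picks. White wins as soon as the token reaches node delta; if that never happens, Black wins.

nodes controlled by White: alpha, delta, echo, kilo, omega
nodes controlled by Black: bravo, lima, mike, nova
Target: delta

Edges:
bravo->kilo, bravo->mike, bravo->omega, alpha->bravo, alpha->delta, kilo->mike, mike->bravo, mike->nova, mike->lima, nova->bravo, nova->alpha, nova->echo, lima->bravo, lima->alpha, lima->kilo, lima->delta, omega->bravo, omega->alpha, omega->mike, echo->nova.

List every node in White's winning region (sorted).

alpha, delta, omega

A0 = {delta}
A1: add {alpha} — alpha (White) has alpha→delta.
A2: add {omega} — omega (White) has omega→alpha.
A3 = A2; e.g. bravo (Black) can still go to kilo. Fixed point.
White's winning region = {alpha, delta, omega}.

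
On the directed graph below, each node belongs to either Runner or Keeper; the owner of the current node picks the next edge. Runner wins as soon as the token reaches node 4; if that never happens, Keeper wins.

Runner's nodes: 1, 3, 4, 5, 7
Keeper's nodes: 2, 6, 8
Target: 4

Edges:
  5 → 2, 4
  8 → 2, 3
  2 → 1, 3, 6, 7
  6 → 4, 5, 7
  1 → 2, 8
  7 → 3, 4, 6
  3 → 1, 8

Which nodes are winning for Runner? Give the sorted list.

A0 = {4}
A1: add {5, 7} — 5 (Runner) has 5→4; 7 (Runner) has 7→4.
A2: add {6} — 6 (Keeper): all of {4, 5, 7} already in.
A3 = A2; e.g. 1 (Runner) has no edge into A2. Fixed point.
Runner's winning region = {4, 5, 6, 7}.

4, 5, 6, 7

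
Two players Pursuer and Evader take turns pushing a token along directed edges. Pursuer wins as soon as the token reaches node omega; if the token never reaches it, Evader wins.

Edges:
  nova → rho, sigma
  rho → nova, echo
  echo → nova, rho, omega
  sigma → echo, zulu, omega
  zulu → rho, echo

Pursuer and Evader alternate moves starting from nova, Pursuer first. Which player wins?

Evader

Track states (vertex, player-to-move).
A0 = {(omega,Pursuer), (omega,Evader)}
A1: add {(echo,Pursuer), (sigma,Pursuer)}.
A2 = A1; e.g. (nova,Pursuer) stays out. (nova,Pursuer) never enters ⇒ Evader avoids the target.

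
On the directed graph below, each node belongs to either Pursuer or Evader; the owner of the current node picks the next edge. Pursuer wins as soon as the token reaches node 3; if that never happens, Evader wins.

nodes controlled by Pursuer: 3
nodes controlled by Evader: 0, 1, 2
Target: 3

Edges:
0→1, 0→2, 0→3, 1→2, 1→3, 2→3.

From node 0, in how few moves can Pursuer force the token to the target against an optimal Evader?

3

A0 = {3}
A1: add {2} — 2 (Evader): all of {3} already in.
A2: add {1} — 1 (Evader): all of {2, 3} already in.
A3: add {0} — 0 (Evader): all of {1, 2, 3} already in.
A3 = all vertices. Fixed point.
0 enters the attractor at level 3, so Pursuer can force the target in 3 moves from there.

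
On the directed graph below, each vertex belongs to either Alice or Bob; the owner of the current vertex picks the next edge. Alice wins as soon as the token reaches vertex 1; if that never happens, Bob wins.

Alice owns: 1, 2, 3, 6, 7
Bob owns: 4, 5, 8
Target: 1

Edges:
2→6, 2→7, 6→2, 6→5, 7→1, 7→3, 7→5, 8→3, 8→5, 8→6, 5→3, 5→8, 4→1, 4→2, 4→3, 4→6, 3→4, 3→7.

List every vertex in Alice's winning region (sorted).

1, 2, 3, 4, 6, 7

A0 = {1}
A1: add {7} — 7 (Alice) has 7→1.
A2: add {2, 3} — 2 (Alice) has 2→7; 3 (Alice) has 3→7.
A3: add {6} — 6 (Alice) has 6→2.
A4: add {4} — 4 (Bob): all of {1, 2, 3, 6} already in.
A5 = A4; e.g. 5 (Bob) can still go to 8. Fixed point.
Alice's winning region = {1, 2, 3, 4, 6, 7}.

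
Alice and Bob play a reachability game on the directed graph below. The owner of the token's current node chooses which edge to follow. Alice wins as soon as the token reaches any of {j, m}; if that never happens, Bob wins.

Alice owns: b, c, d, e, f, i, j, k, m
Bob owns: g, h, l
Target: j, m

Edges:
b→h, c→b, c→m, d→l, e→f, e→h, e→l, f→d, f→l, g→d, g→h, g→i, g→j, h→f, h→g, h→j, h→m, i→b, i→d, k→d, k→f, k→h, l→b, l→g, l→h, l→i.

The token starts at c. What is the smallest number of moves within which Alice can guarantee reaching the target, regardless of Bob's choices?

A0 = {j, m}
A1: add {c} — c (Alice) has c→m.
A2 = A1; e.g. b (Alice) has no edge into A1. Fixed point.
c enters the attractor at level 1, so Alice can force the target in 1 move from there.

1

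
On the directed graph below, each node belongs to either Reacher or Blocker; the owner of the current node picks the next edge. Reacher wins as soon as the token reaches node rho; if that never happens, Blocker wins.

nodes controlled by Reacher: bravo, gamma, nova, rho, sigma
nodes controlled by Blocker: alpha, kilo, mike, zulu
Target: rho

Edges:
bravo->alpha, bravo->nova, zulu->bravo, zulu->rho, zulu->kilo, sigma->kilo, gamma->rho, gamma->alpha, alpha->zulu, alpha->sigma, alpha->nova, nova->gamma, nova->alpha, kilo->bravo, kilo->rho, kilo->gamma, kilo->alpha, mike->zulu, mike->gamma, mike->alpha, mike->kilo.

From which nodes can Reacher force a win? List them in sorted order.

A0 = {rho}
A1: add {gamma} — gamma (Reacher) has gamma→rho.
A2: add {nova} — nova (Reacher) has nova→gamma.
A3: add {bravo} — bravo (Reacher) has bravo→nova.
A4 = A3; e.g. zulu (Blocker) can still go to kilo. Fixed point.
Reacher's winning region = {bravo, gamma, nova, rho}.

bravo, gamma, nova, rho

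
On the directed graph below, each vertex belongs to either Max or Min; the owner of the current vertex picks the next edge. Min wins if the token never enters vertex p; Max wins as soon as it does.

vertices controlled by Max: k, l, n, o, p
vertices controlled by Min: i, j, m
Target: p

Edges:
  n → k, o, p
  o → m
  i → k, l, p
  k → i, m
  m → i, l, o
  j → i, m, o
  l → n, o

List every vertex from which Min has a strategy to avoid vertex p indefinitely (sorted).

A0 = {p}
A1: add {n} — n (Max) has n→p.
A2: add {l} — l (Max) has l→n.
A3 = A2; e.g. i (Min) can still go to k. Fixed point.
Max's attractor = {l, n, p}; Min avoids the target exactly from the complement.

i, j, k, m, o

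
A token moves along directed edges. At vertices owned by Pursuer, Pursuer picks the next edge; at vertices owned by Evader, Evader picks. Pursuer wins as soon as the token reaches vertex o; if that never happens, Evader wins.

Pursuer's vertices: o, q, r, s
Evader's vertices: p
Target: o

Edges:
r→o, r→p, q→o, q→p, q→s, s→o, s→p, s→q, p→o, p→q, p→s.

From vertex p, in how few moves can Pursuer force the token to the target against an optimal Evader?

A0 = {o}
A1: add {q, r, s} — q (Pursuer) has q→o; r (Pursuer) has r→o; s (Pursuer) has s→o.
A2: add {p} — p (Evader): all of {o, q, s} already in.
A2 = all vertices. Fixed point.
p enters the attractor at level 2, so Pursuer can force the target in 2 moves from there.

2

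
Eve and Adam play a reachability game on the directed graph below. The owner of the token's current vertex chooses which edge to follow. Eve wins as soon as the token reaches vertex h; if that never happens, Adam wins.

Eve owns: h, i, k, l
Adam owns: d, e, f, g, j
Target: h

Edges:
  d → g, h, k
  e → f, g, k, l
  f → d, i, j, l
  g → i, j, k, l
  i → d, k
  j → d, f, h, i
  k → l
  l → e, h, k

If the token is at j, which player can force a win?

A0 = {h}
A1: add {l} — l (Eve) has l→h.
A2: add {k} — k (Eve) has k→l.
A3: add {i} — i (Eve) has i→k.
A4 = A3; e.g. d (Adam) can still go to g. Fixed point.
j never enters the attractor, so Adam can avoid the target forever.

Adam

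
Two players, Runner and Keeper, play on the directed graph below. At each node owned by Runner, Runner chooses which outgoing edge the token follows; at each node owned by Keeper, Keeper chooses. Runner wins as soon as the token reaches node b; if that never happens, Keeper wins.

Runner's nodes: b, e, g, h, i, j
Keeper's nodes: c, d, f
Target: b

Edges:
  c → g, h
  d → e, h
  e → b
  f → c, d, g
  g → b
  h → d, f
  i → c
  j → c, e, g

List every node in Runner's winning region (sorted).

b, e, g, j

A0 = {b}
A1: add {e, g} — e (Runner) has e→b; g (Runner) has g→b.
A2: add {j} — j (Runner) has j→e.
A3 = A2; e.g. c (Keeper) can still go to h. Fixed point.
Runner's winning region = {b, e, g, j}.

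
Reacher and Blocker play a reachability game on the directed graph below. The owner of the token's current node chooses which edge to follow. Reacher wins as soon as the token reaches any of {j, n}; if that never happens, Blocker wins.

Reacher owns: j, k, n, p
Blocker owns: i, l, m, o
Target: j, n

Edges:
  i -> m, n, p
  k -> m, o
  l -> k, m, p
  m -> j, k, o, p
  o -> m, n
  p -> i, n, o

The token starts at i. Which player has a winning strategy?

Blocker

A0 = {j, n}
A1: add {p} — p (Reacher) has p→n.
A2 = A1; e.g. i (Blocker) can still go to m. Fixed point.
i never enters the attractor, so Blocker can avoid the target forever.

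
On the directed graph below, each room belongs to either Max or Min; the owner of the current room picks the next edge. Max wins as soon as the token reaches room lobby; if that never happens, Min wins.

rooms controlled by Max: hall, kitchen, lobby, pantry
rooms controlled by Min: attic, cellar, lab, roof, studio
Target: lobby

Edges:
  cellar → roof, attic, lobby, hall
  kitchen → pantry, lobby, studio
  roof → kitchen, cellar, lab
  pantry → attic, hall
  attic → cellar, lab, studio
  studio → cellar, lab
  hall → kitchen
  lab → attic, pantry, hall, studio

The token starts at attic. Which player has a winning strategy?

Min

A0 = {lobby}
A1: add {kitchen} — kitchen (Max) has kitchen→lobby.
A2: add {hall} — hall (Max) has hall→kitchen.
A3: add {pantry} — pantry (Max) has pantry→hall.
A4 = A3; e.g. roof (Min) can still go to cellar. Fixed point.
attic never enters the attractor, so Min can avoid the target forever.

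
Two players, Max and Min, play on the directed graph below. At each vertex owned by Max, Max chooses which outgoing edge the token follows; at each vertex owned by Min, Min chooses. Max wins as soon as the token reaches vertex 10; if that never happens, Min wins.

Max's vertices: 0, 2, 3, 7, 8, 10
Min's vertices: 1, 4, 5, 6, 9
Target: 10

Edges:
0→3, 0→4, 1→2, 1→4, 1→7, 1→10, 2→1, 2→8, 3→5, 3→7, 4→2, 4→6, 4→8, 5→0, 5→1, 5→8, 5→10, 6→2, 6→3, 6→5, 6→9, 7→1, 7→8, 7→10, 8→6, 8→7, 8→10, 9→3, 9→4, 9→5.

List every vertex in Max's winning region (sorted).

0, 2, 3, 7, 8, 10

A0 = {10}
A1: add {7, 8} — 7 (Max) has 7→10; 8 (Max) has 8→10.
A2: add {2, 3} — 2 (Max) has 2→8; 3 (Max) has 3→7.
A3: add {0} — 0 (Max) has 0→3.
A4 = A3; e.g. 1 (Min) can still go to 4. Fixed point.
Max's winning region = {0, 2, 3, 7, 8, 10}.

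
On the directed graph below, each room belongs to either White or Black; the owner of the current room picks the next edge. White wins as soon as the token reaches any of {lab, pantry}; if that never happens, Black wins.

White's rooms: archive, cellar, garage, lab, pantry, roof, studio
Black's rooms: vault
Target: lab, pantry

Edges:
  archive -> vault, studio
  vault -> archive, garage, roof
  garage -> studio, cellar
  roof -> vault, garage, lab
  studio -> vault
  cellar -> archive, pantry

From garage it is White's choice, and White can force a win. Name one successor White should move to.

A0 = {lab, pantry}
A1: add {cellar, roof} — roof (White) has roof→lab; cellar (White) has cellar→pantry.
A2: add {garage} — garage (White) has garage→cellar.
A3 = A2; e.g. archive (White) has no edge into A2. Fixed point.
From garage, successor cellar is in the attractor (rank 1); the other successor studio is not.

cellar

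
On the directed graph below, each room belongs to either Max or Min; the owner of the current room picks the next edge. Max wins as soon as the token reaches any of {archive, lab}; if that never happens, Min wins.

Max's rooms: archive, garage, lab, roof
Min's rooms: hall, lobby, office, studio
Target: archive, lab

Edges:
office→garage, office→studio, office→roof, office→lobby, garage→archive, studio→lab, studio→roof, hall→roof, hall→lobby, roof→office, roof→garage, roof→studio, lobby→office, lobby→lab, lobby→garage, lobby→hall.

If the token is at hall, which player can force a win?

A0 = {archive, lab}
A1: add {garage} — garage (Max) has garage→archive.
A2: add {roof} — roof (Max) has roof→garage.
A3: add {studio} — studio (Min): all of {lab, roof} already in.
A4 = A3; e.g. office (Min) can still go to lobby. Fixed point.
hall never enters the attractor, so Min can avoid the target forever.

Min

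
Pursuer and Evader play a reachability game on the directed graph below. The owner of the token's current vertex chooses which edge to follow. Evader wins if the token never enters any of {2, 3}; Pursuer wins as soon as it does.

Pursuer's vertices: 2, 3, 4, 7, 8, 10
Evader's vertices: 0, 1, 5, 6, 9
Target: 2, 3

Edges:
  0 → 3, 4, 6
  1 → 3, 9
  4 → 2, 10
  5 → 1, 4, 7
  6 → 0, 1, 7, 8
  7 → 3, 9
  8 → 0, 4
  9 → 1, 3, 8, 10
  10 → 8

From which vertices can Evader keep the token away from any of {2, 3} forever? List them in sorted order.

0, 1, 5, 6, 9

A0 = {2, 3}
A1: add {4, 7} — 4 (Pursuer) has 4→2; 7 (Pursuer) has 7→3.
A2: add {8} — 8 (Pursuer) has 8→4.
A3: add {10} — 10 (Pursuer) has 10→8.
A4 = A3; e.g. 0 (Evader) can still go to 6. Fixed point.
Pursuer's attractor = {2, 3, 4, 7, 8, 10}; Evader avoids the target exactly from the complement.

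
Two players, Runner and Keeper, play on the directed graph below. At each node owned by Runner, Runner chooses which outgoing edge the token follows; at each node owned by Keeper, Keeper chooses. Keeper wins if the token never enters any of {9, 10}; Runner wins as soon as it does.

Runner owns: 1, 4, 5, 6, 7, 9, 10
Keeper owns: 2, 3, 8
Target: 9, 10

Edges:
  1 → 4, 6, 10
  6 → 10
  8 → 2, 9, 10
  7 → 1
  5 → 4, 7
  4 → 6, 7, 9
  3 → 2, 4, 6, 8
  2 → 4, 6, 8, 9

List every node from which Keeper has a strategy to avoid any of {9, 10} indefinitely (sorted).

A0 = {9, 10}
A1: add {1, 4, 6} — 1 (Runner) has 1→10; 4 (Runner) has 4→9; 6 (Runner) has 6→10.
A2: add {5, 7} — 5 (Runner) has 5→4; 7 (Runner) has 7→1.
A3 = A2; e.g. 2 (Keeper) can still go to 8. Fixed point.
Runner's attractor = {1, 4, 5, 6, 7, 9, 10}; Keeper avoids the target exactly from the complement.

2, 3, 8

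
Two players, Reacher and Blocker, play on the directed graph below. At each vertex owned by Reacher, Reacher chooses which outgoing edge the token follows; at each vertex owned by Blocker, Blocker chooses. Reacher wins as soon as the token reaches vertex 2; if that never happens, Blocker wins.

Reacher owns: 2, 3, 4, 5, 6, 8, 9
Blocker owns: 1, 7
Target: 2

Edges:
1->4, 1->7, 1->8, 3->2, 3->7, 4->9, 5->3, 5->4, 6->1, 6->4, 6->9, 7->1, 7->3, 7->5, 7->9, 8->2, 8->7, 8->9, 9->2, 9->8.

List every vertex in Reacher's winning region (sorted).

2, 3, 4, 5, 6, 8, 9

A0 = {2}
A1: add {3, 8, 9} — 3 (Reacher) has 3→2; 8 (Reacher) has 8→2; 9 (Reacher) has 9→2.
A2: add {4, 5, 6} — 4 (Reacher) has 4→9; 5 (Reacher) has 5→3; 6 (Reacher) has 6→9.
A3 = A2; e.g. 1 (Blocker) can still go to 7. Fixed point.
Reacher's winning region = {2, 3, 4, 5, 6, 8, 9}.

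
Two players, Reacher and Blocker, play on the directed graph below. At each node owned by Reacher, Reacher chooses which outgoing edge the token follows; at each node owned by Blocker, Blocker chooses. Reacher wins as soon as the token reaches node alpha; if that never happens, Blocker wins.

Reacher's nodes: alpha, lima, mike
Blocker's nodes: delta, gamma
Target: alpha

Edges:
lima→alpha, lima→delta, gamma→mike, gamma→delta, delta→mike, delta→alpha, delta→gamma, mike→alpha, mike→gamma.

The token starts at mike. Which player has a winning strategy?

Reacher

A0 = {alpha}
A1: add {lima, mike} — mike (Reacher) has mike→alpha; lima (Reacher) has lima→alpha.
A2 = A1; e.g. gamma (Blocker) can still go to delta. Fixed point.
mike ∈ A1, so Reacher can force the target.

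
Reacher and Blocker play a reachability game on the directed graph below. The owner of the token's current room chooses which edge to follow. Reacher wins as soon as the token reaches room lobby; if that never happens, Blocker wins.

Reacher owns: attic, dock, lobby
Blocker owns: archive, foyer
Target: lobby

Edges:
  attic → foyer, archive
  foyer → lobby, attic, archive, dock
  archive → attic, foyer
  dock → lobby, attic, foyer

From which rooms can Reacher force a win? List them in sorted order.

dock, lobby

A0 = {lobby}
A1: add {dock} — dock (Reacher) has dock→lobby.
A2 = A1; e.g. attic (Reacher) has no edge into A1. Fixed point.
Reacher's winning region = {dock, lobby}.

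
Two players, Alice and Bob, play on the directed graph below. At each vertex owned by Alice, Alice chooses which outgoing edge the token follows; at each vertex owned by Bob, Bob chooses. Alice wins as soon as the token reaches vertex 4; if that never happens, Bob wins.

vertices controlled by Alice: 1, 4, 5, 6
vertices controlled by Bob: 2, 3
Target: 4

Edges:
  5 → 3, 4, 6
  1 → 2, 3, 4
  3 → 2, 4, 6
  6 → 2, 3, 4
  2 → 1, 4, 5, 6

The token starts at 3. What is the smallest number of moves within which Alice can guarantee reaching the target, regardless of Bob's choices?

A0 = {4}
A1: add {1, 5, 6} — 1 (Alice) has 1→4; 5 (Alice) has 5→4; 6 (Alice) has 6→4.
A2: add {2} — 2 (Bob): all of {1, 4, 5, 6} already in.
A3: add {3} — 3 (Bob): all of {2, 4, 6} already in.
A3 = all vertices. Fixed point.
3 enters the attractor at level 3, so Alice can force the target in 3 moves from there.

3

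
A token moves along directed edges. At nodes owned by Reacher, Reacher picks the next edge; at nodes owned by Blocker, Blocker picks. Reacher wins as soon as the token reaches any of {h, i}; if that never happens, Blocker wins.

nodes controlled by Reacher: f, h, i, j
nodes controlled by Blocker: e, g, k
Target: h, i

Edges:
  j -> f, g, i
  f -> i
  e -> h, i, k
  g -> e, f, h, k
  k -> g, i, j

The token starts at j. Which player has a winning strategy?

A0 = {h, i}
A1: add {f, j} — f (Reacher) has f→i; j (Reacher) has j→i.
A2 = A1; e.g. e (Blocker) can still go to k. Fixed point.
j ∈ A1, so Reacher can force the target.

Reacher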